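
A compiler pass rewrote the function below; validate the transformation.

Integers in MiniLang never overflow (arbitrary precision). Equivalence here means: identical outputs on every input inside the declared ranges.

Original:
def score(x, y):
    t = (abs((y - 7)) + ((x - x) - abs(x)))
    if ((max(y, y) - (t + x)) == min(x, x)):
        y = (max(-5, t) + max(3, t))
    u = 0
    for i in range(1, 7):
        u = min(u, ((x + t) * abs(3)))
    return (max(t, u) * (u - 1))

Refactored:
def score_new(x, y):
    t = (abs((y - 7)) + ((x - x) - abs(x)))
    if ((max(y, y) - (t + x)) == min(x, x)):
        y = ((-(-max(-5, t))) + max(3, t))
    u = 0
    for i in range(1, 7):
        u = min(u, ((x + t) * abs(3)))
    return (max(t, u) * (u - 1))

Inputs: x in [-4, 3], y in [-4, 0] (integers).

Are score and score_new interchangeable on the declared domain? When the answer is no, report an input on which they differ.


Equivalent — the differences include same computation, different form, yet no declared input distinguishes the two.
One worked example (x=0, y=0) — score: t := 7 | ((max(y, y) - (t + x)) == min(x, x)): false | u := 0 | iter i=1: | u := 0 | iter i=2: | u := 0 | iter i=3: | u := 0 | iter i=4: | u := 0 | iter i=5: | u := 0 | iter i=6: | u := 0 | result -7; score_new: t := 7 | ((max(y, y) - (t + x)) == min(x, x)): false | u := 0 | iter i=1: | u := 0 | iter i=2: | u := 0 | iter i=3: | u := 0 | iter i=4: | u := 0 | iter i=5: | u := 0 | iter i=6: | u := 0 | result -7; agreement on -7.
An exhaustive pass over the 40 declared inputs shows identical outputs.
verdict: equivalent


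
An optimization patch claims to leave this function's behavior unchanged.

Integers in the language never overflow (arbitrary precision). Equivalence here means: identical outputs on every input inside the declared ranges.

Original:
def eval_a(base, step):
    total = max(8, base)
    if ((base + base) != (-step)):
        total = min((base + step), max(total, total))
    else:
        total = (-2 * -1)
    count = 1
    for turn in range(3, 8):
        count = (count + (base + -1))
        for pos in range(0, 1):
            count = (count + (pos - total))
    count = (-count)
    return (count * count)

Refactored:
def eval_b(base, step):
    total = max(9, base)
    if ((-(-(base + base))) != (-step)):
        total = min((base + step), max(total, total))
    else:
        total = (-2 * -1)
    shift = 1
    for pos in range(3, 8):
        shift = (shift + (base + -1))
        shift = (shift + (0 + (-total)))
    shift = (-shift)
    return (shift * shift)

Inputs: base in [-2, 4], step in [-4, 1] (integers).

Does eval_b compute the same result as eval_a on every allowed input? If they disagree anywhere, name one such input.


The one real change (`8` became `9`) has no effect anywhere in the declared ranges.
As a probe, take base=-2, step=-3: eval_a runs total = 8; ((base + base) != (-step)) -> true; total = -5; count = 1; [turn=3]; count = -2; [pos=0]; count = 3; [turn=4]; count = 0; [pos=0]; count = 5; [turn=5]; count = 2; [pos=0]; count = 7; [turn=6]; count = 4; [pos=0]; count = 9; [turn=7]; count = 6; [pos=0]; count = 11; count = -11; return 121; eval_b runs total = 9; ((-(-(base + base))) != (-step)) -> true; total = -5; shift = 1; [pos=3]; shift = -2; shift = 3; [pos=4]; shift = 0; shift = 5; [pos=5]; shift = 2; shift = 7; [pos=6]; shift = 4; shift = 9; [pos=7]; shift = 6; shift = 11; shift = -11; return 121; both end at 121.
Every one of the 42 inputs gives matching results.
verdict: equivalent


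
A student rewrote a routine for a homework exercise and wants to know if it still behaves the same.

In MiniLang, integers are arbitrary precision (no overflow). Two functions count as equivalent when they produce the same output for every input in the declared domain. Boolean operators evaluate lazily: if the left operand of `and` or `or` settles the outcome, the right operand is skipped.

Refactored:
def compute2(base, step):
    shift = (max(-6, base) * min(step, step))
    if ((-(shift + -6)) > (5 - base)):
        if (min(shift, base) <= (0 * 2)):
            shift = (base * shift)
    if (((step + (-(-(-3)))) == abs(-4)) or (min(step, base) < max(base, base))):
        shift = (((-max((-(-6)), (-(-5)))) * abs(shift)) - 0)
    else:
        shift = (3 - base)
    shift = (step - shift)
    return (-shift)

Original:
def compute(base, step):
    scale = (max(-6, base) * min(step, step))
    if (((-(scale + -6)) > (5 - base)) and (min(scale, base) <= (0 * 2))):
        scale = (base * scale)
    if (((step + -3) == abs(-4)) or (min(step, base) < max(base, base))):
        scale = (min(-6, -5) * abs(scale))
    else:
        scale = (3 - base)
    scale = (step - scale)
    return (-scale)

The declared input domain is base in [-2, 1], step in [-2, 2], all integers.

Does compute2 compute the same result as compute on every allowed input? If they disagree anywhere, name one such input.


Side by side, the visible changes include: branching structure differs; also arithmetic usage differs; also local variable names differ; also boolean connective usage differs; also constant usage differs; also min/max/abs usage differs; also statement counts differ.
As a probe, take base=0, step=-1: compute runs scale := 0 | (((-(scale + -6)) > (5 - base)) and (min(scale, base) <= (0 * 2))): true | scale := 0 | (((step + -3) == abs(-4)) or (min(step, base) < max(base, base))): true | scale := 0 | scale := -1 | result 1; compute2 runs shift := 0 | ((-(shift + -6)) > (5 - base)): true | (min(shift, base) <= (0 * 2)): true | shift := 0 | (((step + (-(-(-3)))) == abs(-4)) or (min(step, base) < max(base, base))): true | shift := 0 | shift := -1 | result 1; both end at 1.
Sweeping the whole domain (20 inputs) finds no disagreement.
verdict: equivalent


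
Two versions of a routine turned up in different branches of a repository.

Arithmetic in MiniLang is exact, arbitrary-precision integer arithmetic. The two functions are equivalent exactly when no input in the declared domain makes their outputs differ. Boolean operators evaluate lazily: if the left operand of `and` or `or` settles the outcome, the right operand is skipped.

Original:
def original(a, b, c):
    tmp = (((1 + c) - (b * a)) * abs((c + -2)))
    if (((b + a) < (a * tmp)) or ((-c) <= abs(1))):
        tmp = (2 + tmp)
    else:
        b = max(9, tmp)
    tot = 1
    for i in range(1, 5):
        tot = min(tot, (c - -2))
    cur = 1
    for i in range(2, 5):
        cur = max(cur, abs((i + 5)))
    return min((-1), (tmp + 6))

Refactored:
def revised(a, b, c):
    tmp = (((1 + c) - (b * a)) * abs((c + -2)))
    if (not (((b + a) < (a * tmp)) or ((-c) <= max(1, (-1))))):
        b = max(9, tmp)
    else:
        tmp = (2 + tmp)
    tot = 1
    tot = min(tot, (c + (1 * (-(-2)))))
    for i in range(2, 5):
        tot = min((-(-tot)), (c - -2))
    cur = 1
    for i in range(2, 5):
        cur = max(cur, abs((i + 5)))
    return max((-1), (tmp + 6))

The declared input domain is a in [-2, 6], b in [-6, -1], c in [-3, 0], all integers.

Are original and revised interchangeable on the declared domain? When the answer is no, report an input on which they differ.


a=-2, b=-6, c=-3 yields -62 from original but -1 from revised.
verdict: not equivalent; witness: a=-2, b=-6, c=-3


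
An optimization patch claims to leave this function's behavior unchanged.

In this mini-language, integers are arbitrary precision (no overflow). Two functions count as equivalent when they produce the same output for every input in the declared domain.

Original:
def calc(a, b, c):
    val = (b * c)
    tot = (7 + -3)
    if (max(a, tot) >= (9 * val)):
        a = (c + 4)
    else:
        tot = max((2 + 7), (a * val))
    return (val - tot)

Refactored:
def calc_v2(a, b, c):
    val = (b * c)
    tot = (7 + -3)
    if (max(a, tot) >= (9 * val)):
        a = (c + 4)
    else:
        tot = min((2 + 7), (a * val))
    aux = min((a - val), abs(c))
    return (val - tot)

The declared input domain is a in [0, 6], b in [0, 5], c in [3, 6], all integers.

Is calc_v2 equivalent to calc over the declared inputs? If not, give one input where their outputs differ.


At a=0, b=1, c=3: calc gives -6, calc_v2 gives 3.
verdict: not equivalent; witness: a=0, b=1, c=3


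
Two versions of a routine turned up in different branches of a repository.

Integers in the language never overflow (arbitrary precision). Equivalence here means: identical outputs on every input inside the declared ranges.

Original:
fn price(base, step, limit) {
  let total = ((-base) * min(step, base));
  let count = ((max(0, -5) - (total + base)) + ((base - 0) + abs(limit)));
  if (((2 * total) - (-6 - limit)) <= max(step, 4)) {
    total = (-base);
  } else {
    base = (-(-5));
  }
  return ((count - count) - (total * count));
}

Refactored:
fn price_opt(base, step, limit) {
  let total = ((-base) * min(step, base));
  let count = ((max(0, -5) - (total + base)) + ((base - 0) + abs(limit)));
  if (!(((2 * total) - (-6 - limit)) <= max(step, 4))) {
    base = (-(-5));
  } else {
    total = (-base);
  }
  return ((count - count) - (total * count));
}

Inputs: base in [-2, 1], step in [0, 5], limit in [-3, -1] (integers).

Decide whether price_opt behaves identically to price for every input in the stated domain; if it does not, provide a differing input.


Comparing the listings, the differences include: boolean connective usage differs.
Tracing base=1, step=3, limit=-3: price: total = -1; count = 4; (((2 * total) - (-6 - limit)) <= max(step, 4)) -> true; total = -1; return 4 | price_opt: total = -1; count = 4; (!(((2 * total) - (-6 - limit)) <= max(step, 4))) -> false; total = -1; return 4 — matching result 4.
Sweeping the whole domain (72 inputs) finds no disagreement.
verdict: equivalent


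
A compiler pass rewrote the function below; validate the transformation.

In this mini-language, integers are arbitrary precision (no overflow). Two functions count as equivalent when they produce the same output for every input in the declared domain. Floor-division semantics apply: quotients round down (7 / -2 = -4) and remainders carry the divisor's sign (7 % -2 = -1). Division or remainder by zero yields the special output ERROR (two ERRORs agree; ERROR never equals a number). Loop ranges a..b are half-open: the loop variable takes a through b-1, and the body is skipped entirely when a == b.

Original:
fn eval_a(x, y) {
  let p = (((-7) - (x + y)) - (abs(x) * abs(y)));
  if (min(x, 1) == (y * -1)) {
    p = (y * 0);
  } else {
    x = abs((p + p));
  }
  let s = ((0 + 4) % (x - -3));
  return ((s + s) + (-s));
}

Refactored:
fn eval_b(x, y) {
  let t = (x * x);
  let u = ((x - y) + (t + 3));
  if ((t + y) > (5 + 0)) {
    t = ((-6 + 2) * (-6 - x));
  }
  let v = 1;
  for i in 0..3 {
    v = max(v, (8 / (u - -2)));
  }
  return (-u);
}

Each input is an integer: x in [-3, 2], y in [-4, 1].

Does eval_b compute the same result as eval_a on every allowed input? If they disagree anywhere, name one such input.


These are not equivalent — on x=-3, y=-4 the outputs split (4 vs -13).
eval_a: p = -12; (min(x, 1) == (y * -1)) -> false; x = 24; s = 4; return 4
eval_b: t = 9; u = 13; ((t + y) > (5 + 0)) -> false; v = 1; [i=0]; v = 1; [i=1]; v = 1; [i=2]; v = 1; return -13
verdict: not equivalent; witness: x=-3, y=-4


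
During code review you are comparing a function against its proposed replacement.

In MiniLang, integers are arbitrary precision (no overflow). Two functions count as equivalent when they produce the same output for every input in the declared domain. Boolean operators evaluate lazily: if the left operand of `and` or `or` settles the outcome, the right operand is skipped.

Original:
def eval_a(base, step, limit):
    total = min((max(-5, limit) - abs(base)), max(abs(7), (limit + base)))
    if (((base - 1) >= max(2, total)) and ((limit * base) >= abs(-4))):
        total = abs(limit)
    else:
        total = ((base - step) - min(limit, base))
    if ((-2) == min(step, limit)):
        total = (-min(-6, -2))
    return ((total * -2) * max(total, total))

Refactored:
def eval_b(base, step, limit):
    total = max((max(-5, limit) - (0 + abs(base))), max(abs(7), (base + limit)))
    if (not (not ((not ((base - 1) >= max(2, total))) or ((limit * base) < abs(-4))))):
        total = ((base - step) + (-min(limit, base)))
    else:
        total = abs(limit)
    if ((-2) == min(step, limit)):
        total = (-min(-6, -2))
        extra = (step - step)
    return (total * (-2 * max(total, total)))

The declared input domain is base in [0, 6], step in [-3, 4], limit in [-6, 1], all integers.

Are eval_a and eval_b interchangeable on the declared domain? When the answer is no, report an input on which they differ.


Take base=4, step=-3, limit=1.
eval_a: total = -3; (((base - 1) >= max(2, total)) and ((limit * base) >= abs(-4))) -> true; total = 1; ((-2) == min(step, limit)) -> false; return -2
eval_b: total = 7; (not (not ((not ((base - 1) >= max(2, total))) or ((limit * base) < abs(-4))))) -> true; total = 6; ((-2) == min(step, limit)) -> false; return -72
-2 != -72, so the rewrite changes behavior.
verdict: not equivalent; witness: base=4, step=-3, limit=1


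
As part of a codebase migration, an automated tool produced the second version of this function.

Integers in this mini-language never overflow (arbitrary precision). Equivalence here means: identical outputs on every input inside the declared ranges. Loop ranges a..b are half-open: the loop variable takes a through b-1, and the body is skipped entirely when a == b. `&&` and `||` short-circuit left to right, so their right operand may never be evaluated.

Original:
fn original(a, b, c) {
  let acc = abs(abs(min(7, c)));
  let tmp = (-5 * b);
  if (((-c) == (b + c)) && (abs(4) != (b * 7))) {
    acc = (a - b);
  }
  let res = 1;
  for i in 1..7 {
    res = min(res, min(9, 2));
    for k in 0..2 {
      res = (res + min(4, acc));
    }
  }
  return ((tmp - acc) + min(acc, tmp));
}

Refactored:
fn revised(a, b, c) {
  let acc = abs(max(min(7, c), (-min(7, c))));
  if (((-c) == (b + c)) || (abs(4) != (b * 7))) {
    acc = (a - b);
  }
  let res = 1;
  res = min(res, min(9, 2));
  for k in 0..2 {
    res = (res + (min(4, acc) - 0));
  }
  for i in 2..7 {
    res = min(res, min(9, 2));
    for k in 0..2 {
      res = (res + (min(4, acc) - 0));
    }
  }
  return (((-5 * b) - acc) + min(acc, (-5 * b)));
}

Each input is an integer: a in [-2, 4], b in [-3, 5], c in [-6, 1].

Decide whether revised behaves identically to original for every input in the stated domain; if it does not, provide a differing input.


There is a counterexample at a=-2, b=-1, c=-6: 4 on one side, 5 on the other.
original: acc = 6; tmp = 5; (((-c) == (b + c)) && (abs(4) != (b * 7))) -> false; res = 1; [i=1]; res = 1; [k=0]; res = 5; [k=1]; res = 9; [i=2]; res = 2; [k=0]; res = 6; [k=1]; res = 10; [i=3]; res = 2; [k=0]; res = 6; [k=1]; res = 10; [i=4]; res = 2; [k=0]; res = 6; [k=1]; res = 10; [i=5]; res = 2; [k=0]; res = 6; [k=1]; res = 10; [i=6]; res = 2; [k=0]; res = 6; [k=1]; res = 10; return 4
revised: acc = 6; (((-c) == (b + c)) || (abs(4) != (b * 7))) -> true; acc = -1; res = 1; res = 1; [k=0]; res = 0; [k=1]; res = -1; [i=2]; res = -1; [k=0]; res = -2; [k=1]; res = -3; [i=3]; res = -3; [k=0]; res = -4; [k=1]; res = -5; [i=4]; res = -5; [k=0]; res = -6; [k=1]; res = -7; [i=5]; res = -7; [k=0]; res = -8; [k=1]; res = -9; [i=6]; res = -9; [k=0]; res = -10; [k=1]; res = -11; return 5
verdict: not equivalent; witness: a=-2, b=-1, c=-6


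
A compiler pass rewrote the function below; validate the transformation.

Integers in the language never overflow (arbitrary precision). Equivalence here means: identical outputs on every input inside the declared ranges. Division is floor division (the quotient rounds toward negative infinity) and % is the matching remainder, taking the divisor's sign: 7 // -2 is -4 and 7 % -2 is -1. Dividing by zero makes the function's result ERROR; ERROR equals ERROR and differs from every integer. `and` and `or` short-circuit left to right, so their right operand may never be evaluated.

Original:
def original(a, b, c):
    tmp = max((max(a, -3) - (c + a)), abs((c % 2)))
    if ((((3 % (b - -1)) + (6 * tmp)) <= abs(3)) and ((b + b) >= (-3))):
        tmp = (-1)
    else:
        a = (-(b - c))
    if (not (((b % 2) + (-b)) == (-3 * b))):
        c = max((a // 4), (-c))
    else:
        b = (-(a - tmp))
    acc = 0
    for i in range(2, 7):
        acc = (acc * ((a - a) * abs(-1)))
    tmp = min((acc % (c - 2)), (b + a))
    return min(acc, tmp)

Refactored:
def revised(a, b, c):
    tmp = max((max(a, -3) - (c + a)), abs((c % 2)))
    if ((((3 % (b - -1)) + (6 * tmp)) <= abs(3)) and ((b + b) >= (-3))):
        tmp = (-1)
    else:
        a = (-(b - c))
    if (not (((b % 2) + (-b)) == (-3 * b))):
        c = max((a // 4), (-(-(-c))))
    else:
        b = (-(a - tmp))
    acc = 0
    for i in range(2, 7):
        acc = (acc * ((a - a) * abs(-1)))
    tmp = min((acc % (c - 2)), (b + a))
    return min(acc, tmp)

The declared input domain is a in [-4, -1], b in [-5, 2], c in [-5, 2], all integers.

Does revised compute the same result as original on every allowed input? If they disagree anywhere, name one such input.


The two versions differ — the changes include same computation, different form.
Spot check at a=-3, b=-4, c=-1 — original: tmp := 1 | ((((3 % (b - -1)) + (6 * tmp)) <= abs(3)) and ((b + b) >= (-3))): false | a := 3 | (not (((b % 2) + (-b)) == (-3 * b))): true | c := 1 | acc := 0 | iter i=2: | acc := 0 | iter i=3: | acc := 0 | iter i=4: | acc := 0 | iter i=5: | acc := 0 | iter i=6: | acc := 0 | tmp := -1 | result -1. revised: tmp := 1 | ((((3 % (b - -1)) + (6 * tmp)) <= abs(3)) and ((b + b) >= (-3))): false | a := 3 | (not (((b % 2) + (-b)) == (-3 * b))): true | c := 1 | acc := 0 | iter i=2: | acc := 0 | iter i=3: | acc := 0 | iter i=4: | acc := 0 | iter i=5: | acc := 0 | iter i=6: | acc := 0 | tmp := -1 | result -1. Both give -1.
An exhaustive pass over the 256 declared inputs shows identical outputs.
verdict: equivalent


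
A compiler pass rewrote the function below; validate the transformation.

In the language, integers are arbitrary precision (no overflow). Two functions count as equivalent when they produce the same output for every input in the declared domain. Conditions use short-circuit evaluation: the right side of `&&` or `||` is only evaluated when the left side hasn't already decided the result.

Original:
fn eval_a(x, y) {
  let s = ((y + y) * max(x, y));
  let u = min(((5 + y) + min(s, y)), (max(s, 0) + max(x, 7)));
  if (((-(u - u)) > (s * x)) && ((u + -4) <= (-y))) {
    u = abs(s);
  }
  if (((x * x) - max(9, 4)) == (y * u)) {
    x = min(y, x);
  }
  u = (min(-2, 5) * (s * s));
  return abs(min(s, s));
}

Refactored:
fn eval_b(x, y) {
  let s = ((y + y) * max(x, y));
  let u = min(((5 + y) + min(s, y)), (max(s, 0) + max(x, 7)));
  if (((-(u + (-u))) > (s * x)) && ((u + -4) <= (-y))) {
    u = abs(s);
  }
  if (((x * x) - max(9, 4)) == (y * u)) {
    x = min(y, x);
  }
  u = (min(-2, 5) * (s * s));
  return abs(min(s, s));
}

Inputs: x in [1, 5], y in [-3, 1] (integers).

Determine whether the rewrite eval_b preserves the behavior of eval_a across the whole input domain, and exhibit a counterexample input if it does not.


Comparing the listings, the differences include: arithmetic usage differs.
Tracing x=3, y=-3: eval_a: s = -18; u = -16; (((-(u - u)) > (s * x)) && ((u + -4) <= (-y))) -> true; u = 18; (((x * x) - max(9, 4)) == (y * u)) -> false; u = -648; return 18 | eval_b: s = -18; u = -16; (((-(u + (-u))) > (s * x)) && ((u + -4) <= (-y))) -> true; u = 18; (((x * x) - max(9, 4)) == (y * u)) -> false; u = -648; return 18 — matching result 18.
Across all 25 domain points the two functions coincide.
verdict: equivalent


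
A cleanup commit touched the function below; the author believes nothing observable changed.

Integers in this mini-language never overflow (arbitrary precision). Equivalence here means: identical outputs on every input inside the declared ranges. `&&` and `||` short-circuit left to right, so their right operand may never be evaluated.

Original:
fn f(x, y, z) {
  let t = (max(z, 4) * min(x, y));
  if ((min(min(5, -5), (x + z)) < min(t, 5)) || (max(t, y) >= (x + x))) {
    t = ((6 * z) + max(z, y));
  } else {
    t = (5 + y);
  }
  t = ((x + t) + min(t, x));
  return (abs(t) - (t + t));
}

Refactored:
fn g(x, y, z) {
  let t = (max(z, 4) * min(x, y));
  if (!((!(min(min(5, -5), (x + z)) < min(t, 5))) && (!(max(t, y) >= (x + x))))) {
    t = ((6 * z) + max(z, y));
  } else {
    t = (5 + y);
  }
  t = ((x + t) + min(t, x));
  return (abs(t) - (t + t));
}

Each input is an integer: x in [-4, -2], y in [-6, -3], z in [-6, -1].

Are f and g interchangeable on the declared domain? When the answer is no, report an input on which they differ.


The two are interchangeable: boolean connective usage differs, and every declared input agrees.
Spot check at x=-3, y=-5, z=-3 — f: t = -20; ((min(min(5, -5), (x + z)) < min(t, 5)) || (max(t, y) >= (x + x))) -> true; t = -21; t = -45; return 135. g: t = -20; (!((!(min(min(5, -5), (x + z)) < min(t, 5))) && (!(max(t, y) >= (x + x))))) -> true; t = -21; t = -45; return 135. Both give 135.
Sweeping the whole domain (72 inputs) finds no disagreement.
verdict: equivalent


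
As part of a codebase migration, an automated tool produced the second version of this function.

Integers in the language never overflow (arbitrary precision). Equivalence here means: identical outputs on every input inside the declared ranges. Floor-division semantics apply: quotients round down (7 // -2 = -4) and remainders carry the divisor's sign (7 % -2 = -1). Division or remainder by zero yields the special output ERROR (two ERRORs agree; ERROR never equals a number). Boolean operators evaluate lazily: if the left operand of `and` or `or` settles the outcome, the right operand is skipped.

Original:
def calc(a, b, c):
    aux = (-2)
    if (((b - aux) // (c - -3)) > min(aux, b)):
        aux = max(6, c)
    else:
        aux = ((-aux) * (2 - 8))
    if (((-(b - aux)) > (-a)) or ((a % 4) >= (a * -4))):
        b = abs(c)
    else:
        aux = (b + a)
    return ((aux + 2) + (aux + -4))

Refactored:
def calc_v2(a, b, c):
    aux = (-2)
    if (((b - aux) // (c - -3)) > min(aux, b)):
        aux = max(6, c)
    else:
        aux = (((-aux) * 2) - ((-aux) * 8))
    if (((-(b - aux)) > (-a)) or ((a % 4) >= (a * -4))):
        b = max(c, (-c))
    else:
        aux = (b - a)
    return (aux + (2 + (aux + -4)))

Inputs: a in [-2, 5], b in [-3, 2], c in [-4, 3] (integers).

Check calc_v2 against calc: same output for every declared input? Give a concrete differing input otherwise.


Consider the input a=-2, b=0, c=-4.
calc: aux = -2; (((b - aux) // (c - -3)) > min(aux, b)) -> false; aux = -12; (((-(b - aux)) > (-a)) or ((a % 4) >= (a * -4))) -> false; aux = -2; return -6
calc_v2: aux = -2; (((b - aux) // (c - -3)) > min(aux, b)) -> false; aux = -12; (((-(b - aux)) > (-a)) or ((a % 4) >= (a * -4))) -> false; aux = 2; return 2
-6 vs 2 — the two versions disagree here.
verdict: not equivalent; witness: a=-2, b=0, c=-4


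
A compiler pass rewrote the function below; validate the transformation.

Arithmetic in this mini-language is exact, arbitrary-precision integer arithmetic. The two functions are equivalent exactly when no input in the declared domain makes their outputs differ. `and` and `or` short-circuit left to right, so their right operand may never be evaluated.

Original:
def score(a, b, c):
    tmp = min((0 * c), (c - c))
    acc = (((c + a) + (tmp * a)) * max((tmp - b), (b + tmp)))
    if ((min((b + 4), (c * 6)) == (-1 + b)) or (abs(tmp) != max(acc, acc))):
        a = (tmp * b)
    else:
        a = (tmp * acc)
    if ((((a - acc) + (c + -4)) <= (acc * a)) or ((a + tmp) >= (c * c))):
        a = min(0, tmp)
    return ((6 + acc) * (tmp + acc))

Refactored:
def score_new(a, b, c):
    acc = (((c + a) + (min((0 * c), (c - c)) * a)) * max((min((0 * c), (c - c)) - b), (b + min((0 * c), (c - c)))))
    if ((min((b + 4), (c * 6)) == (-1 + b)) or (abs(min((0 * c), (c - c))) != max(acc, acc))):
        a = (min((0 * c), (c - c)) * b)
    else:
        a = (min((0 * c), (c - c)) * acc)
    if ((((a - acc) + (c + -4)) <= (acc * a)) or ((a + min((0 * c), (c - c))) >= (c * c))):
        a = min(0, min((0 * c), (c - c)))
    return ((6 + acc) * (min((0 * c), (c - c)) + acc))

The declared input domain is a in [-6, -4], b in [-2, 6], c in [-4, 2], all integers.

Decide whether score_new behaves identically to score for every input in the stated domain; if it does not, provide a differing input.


Equivalent — the differences include arithmetic usage differs, min/max/abs usage differs, statement counts differ, local variable names differ, constant usage differs, yet no declared input distinguishes the two.
One worked example (a=-5, b=0, c=-1) — score: tmp becomes 0; next acc becomes 0; next ((min((b + 4), (c * 6)) == (-1 + b)) or (abs(tmp) != max(acc, acc))) evaluates to false; next a becomes 0; next ((((a - acc) + (c + -4)) <= (acc * a)) or ((a + tmp) >= (c * c))) evaluates to true; next a becomes 0; next final value 0; score_new: acc becomes 0; next ((min((b + 4), (c * 6)) == (-1 + b)) or (abs(min((0 * c), (c - c))) != max(acc, acc))) evaluates to false; next a becomes 0; next ((((a - acc) + (c + -4)) <= (acc * a)) or ((a + min((0 * c), (c - c))) >= (c * c))) evaluates to true; next a becomes 0; next final value 0; agreement on 0.
Every one of the 189 inputs gives matching results.
verdict: equivalent


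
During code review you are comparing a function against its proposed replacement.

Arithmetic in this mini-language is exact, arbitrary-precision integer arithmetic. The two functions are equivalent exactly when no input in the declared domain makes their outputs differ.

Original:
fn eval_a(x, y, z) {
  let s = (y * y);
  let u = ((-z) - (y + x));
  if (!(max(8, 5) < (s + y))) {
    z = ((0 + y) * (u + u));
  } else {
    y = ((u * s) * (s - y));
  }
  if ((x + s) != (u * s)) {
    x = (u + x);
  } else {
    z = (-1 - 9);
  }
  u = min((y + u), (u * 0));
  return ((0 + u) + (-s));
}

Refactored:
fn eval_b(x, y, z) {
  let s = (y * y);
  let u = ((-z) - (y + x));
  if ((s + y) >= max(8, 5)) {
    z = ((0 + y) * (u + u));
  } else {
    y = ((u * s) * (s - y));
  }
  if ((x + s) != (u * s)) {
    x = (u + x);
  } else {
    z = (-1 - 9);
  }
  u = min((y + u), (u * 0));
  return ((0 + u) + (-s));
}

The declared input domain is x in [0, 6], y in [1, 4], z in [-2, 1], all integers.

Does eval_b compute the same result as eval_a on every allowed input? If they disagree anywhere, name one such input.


There is a counterexample at x=0, y=1, z=0: -1 on one side, -2 on the other.
eval_a: s=1, then u=-1, then (!(max(8, 5) < (s + y))) is true, then z=-2, then ((x + s) != (u * s)) is true, then x=-1, then u=0, then returns -1
eval_b: s=1, then u=-1, then ((s + y) >= max(8, 5)) is false, then y=0, then ((x + s) != (u * s)) is true, then x=-1, then u=-1, then returns -2
verdict: not equivalent; witness: x=0, y=1, z=0


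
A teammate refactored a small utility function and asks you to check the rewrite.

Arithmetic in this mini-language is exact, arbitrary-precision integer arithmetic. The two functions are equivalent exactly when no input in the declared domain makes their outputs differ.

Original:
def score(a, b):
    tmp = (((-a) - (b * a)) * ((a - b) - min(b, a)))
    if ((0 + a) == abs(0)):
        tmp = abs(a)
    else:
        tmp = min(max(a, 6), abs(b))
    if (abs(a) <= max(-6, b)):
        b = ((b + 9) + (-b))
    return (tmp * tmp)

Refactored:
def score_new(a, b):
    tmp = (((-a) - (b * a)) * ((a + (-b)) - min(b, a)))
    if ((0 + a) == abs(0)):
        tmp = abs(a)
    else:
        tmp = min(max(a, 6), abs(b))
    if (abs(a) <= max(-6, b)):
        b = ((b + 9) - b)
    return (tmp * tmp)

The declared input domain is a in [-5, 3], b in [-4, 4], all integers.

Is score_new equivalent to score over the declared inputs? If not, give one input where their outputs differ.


Changes here: same computation, different form; the full 81-point sweep finds no disagreement.
verdict: equivalent


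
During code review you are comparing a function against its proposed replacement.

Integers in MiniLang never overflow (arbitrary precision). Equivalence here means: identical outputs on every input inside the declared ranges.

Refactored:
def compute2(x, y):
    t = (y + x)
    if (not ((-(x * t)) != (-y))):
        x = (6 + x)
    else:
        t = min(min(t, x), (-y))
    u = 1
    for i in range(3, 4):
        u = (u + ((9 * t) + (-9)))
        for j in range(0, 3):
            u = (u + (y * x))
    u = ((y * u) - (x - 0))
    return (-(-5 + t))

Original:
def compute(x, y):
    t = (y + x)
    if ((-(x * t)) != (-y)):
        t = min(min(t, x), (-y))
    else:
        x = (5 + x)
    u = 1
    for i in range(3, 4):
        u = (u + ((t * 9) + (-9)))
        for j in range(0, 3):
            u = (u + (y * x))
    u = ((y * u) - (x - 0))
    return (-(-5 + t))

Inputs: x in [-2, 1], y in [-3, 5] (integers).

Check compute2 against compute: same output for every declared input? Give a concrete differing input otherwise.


Equivalent. Although `5` became `6`, no input in the stated domain can expose it.
Checked all 36 inputs in the declared domain: the outputs agree on every one.
As a probe, take x=0, y=1: compute runs t becomes 1; next ((-(x * t)) != (-y)) evaluates to true; next t becomes -1; next u becomes 1; next at i=3:; next u becomes -17; next at j=0:; next u becomes -17; next at j=1:; next u becomes -17; next at j=2:; next u becomes -17; next u becomes -17; next final value 6; compute2 runs t becomes 1; next (not ((-(x * t)) != (-y))) evaluates to false; next t becomes -1; next u becomes 1; next at i=3:; next u becomes -17; next at j=0:; next u becomes -17; next at j=1:; next u becomes -17; next at j=2:; next u becomes -17; next u becomes -17; next final value 6; both end at 6.
verdict: equivalent


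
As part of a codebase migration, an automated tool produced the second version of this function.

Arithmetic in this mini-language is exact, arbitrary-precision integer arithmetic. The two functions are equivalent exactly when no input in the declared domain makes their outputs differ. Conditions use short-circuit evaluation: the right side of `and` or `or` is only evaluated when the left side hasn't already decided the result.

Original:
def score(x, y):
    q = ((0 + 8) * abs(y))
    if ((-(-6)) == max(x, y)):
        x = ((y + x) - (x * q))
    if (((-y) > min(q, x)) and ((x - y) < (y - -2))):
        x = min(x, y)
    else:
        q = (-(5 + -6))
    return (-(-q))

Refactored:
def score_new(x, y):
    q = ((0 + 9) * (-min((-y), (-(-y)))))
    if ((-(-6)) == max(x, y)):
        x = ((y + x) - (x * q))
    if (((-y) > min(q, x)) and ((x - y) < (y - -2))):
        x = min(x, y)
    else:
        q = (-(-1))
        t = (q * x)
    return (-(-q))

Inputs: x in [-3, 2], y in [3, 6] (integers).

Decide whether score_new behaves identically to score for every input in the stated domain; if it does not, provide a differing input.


On input x=1, y=6, score returns 48 while score_new returns 54.
verdict: not equivalent; witness: x=1, y=6


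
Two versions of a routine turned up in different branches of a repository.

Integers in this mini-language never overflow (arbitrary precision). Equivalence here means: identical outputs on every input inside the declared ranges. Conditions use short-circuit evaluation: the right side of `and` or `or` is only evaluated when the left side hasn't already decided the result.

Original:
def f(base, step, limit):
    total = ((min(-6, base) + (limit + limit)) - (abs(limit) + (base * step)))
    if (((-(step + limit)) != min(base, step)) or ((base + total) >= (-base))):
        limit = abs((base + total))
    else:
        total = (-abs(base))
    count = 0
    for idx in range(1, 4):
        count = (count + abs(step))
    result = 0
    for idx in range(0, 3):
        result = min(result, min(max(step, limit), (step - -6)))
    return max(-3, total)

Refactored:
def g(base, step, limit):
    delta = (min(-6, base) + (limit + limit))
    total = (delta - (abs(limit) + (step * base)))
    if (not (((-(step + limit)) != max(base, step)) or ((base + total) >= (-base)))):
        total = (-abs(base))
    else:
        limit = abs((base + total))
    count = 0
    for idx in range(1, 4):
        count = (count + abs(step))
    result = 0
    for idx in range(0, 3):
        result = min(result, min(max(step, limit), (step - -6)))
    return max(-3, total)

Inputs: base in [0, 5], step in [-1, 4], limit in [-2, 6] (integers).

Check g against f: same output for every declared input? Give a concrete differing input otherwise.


Input base=0, step=-1, limit=1: -3 from f versus 0 from g.
verdict: not equivalent; witness: base=0, step=-1, limit=1


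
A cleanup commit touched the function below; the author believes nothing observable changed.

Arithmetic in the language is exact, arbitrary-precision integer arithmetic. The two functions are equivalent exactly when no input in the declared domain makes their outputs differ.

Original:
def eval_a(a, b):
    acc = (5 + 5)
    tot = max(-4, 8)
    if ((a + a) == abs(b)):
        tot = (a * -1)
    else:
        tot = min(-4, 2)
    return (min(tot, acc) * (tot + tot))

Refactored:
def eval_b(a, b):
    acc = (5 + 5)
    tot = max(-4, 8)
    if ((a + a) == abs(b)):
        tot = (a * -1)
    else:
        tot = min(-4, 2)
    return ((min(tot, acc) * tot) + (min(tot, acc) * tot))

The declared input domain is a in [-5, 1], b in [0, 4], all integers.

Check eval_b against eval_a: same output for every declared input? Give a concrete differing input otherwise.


The two are interchangeable: arithmetic usage differs; also min/max/abs usage differs, and every declared input agrees.
Spot check at a=-1, b=4 — eval_a: acc = 10; tot = 8; ((a + a) == abs(b)) -> false; tot = -4; return 32. eval_b: acc = 10; tot = 8; ((a + a) == abs(b)) -> false; tot = -4; return 32. Both give 32.
Across all 35 domain points the two functions coincide.
verdict: equivalent


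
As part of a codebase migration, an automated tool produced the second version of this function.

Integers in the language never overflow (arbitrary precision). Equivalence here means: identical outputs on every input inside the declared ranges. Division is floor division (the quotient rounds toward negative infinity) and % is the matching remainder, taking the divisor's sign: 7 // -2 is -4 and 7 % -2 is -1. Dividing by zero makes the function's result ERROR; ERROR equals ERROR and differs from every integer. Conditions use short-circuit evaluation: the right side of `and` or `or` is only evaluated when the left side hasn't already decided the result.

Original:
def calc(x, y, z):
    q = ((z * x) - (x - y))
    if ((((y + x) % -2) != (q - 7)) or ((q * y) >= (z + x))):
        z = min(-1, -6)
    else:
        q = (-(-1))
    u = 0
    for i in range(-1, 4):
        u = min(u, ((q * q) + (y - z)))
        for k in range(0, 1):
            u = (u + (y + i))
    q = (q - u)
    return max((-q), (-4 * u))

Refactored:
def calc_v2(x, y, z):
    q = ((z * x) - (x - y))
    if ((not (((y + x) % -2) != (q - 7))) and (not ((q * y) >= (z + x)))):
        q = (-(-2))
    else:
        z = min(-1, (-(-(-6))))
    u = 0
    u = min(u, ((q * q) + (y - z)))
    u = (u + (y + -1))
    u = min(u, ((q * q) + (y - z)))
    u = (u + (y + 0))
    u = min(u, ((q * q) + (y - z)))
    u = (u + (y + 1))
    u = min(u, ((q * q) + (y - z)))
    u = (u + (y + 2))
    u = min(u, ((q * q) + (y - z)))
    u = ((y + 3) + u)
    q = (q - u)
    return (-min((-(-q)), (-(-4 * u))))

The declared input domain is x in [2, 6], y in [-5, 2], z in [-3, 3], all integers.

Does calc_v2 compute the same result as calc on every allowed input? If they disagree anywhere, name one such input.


Run the pair on x=3, y=0, z=3.
calc: q becomes 6; next ((((y + x) % -2) != (q - 7)) or ((q * y) >= (z + x))) evaluates to false; next q becomes 1; next u becomes 0; next at i=-1:; next u becomes -2; next at k=0:; next u becomes -3; next at i=0:; next u becomes -3; next at k=0:; next u becomes -3; next at i=1:; next u becomes -3; next at k=0:; next u becomes -2; next at i=2:; next u becomes -2; next at k=0:; next u becomes 0; next at i=3:; next u becomes -2; next at k=0:; next u becomes 1; next q becomes 0; next final value 0
calc_v2: q becomes 6; next ((not (((y + x) % -2) != (q - 7))) and (not ((q * y) >= (z + x)))) evaluates to true; next q becomes 2; next u becomes 0; next u becomes 0; next u becomes -1; next u becomes -1; next u becomes -1; next u becomes -1; next u becomes 0; next u becomes 0; next u becomes 2; next u becomes 1; next u becomes 4; next q becomes -2; next final value 2
0 against 2: the behavior changed.
verdict: not equivalent; witness: x=3, y=0, z=3


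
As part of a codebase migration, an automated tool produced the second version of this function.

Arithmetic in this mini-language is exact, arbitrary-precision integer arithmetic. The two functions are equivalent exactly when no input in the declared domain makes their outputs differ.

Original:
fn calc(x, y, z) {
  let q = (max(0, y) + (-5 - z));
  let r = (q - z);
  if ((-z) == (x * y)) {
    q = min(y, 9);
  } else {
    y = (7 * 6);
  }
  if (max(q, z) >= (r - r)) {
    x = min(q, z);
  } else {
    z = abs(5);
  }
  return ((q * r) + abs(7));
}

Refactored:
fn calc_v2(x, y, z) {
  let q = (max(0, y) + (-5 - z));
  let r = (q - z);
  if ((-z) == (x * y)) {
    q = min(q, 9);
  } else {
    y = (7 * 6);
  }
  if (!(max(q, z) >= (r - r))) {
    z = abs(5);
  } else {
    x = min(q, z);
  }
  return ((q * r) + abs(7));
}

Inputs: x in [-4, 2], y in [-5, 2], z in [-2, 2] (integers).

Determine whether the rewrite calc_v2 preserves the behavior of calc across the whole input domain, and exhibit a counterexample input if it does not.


Not equivalent: x=-4, y=0, z=0 separates them (7 vs 32).
calc: q := -5 | r := -5 | ((-z) == (x * y)): true | q := 0 | (max(q, z) >= (r - r)): true | x := 0 | result 7
calc_v2: q := -5 | r := -5 | ((-z) == (x * y)): true | q := -5 | (!(max(q, z) >= (r - r))): false | x := -5 | result 32
verdict: not equivalent; witness: x=-4, y=0, z=0


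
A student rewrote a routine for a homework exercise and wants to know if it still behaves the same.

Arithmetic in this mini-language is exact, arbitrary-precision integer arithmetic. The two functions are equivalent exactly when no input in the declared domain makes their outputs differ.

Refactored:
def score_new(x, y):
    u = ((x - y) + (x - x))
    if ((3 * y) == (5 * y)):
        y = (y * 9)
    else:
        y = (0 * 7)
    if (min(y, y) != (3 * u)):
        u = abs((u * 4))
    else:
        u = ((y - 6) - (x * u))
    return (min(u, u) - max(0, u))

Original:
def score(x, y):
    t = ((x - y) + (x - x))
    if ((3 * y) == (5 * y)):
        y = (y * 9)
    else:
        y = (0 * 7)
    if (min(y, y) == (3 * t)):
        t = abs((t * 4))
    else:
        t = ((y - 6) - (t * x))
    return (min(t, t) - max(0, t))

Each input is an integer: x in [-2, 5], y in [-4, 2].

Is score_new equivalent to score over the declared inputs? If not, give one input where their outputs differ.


Try x=-2, y=-4.
score: t := 2 | ((3 * y) == (5 * y)): false | y := 0 | (min(y, y) == (3 * t)): false | t := -2 | result -2
score_new: u := 2 | ((3 * y) == (5 * y)): false | y := 0 | (min(y, y) != (3 * u)): true | u := 8 | result 0
-2 and 0 differ, so these are not the same function on this domain.
verdict: not equivalent; witness: x=-2, y=-4


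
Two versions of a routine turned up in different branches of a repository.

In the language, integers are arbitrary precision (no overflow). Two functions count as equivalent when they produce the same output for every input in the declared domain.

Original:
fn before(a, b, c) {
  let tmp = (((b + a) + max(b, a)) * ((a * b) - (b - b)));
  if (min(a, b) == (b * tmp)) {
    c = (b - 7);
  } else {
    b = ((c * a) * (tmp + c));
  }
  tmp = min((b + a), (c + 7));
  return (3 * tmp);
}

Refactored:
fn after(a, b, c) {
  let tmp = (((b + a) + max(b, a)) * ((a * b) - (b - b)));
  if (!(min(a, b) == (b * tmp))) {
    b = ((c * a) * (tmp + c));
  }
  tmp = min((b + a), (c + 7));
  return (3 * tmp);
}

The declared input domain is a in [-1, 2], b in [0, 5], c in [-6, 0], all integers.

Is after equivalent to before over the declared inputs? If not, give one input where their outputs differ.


The rewrite breaks on a=0, b=2, c=-6, where the results are 6 and 3.
before: tmp becomes 0; next (min(a, b) == (b * tmp)) evaluates to true; next c becomes -5; next tmp becomes 2; next final value 6
after: tmp becomes 0; next (!(min(a, b) == (b * tmp))) evaluates to false; next tmp becomes 1; next final value 3
verdict: not equivalent; witness: a=0, b=2, c=-6
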